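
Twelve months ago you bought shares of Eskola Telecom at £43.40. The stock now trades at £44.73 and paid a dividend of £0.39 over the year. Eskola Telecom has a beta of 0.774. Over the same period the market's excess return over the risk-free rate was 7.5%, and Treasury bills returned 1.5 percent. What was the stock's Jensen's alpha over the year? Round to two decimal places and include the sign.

-3.34%

Realised HPR = (P1 + D1 − P0) / P0 = (44.73 + 0.39 − 43.40) / 43.40 = 1.72 / 43.40 = 3.9631%
CAPM required = R_f + β·MRP = 1.5% + 0.774 × 7.5% = 7.3050%
α = realised − required = 3.9631% − 7.3050% = -3.34%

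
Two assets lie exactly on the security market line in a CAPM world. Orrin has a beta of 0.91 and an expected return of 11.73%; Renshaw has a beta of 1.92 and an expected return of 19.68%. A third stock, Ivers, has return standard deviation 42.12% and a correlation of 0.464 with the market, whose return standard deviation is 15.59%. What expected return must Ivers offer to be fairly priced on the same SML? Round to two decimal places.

MRP = (19.68% − 11.73%) / (1.92 − 0.91) = 7.8713%
R_f = 11.73% − 0.91 × 7.8713% = 4.5671%
β_Ivers = ρ·σ_i/σ_m = 0.464 × 42.12 / 15.59 = 1.2536
E(R_Ivers) = R_f + β × MRP = 4.5671% + 1.2536 × 7.8713% = 14.43%

14.43%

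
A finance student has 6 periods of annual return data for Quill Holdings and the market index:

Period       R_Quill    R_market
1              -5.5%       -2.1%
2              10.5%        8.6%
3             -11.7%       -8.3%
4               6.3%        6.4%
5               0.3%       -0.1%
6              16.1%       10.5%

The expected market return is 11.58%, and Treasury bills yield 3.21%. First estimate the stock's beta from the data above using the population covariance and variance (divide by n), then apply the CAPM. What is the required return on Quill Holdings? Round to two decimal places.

15.02%

Mean R_i = (-5.5 + 10.5 − 11.7 + 6.3 + 0.3 + 16.1) / 6 = 2.6667%
Mean R_m = (-2.1 + 8.6 − 8.3 + 6.4 − 0.1 + 10.5) / 6 = 2.5000%
Σ(R_i − R̄_i)(R_m − R̄_m) = 368.3000  ⇒  Cov = 368.3000 / 6 = 61.3833
Σ(R_m − R̄_m)² = 260.9800  ⇒  Var(R_m) = 260.9800 / 6 = 43.4967
β = Cov / Var(R_m) = 61.3833 / 43.4967 = 1.4112
MRP = 11.58% − 3.21% = 8.37%
E(R) = R_f + β × MRP = 3.21% + 1.4112 × 8.37% = 15.02%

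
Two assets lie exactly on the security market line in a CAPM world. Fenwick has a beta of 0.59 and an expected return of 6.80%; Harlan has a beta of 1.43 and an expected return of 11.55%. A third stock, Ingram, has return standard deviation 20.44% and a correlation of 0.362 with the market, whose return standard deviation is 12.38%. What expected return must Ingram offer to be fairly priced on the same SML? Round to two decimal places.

MRP = (11.55% − 6.80%) / (1.43 − 0.59) = 5.6548%
R_f = 6.80% − 0.59 × 5.6548% = 3.4637%
β_Ingram = ρ·σ_i/σ_m = 0.362 × 20.44 / 12.38 = 0.5977
E(R_Ingram) = R_f + β × MRP = 3.4637% + 0.5977 × 5.6548% = 6.84%

6.84%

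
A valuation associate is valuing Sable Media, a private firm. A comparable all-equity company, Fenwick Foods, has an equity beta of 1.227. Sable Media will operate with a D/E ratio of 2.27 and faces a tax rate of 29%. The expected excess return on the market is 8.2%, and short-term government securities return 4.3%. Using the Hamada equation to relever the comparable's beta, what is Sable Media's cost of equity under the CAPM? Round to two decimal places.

30.58%

β_L = β_U × [1 + (1 − t)(D/E)] = 1.227 × [1 + (1 − 0.29) × 2.27]
    = 1.227 × [1 + 0.71 × 2.27] = 1.227 × 2.6117 = 3.2046
E(R) = R_f + β_L × MRP = 4.3% + 3.2046 × 8.2% = 30.58%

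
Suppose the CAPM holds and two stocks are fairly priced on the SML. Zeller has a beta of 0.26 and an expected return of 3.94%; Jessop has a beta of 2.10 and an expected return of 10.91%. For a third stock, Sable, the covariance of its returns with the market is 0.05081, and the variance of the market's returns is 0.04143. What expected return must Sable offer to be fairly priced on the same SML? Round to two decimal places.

MRP = (10.91% − 3.94%) / (2.10 − 0.26) = 3.7880%
R_f = 3.94% − 0.26 × 3.7880% = 2.9551%
β_Sable = Cov / Var(R_m) = 0.05081 / 0.04143 = 1.2264
E(R_Sable) = R_f + β × MRP = 2.9551% + 1.2264 × 3.7880% = 7.60%

7.60%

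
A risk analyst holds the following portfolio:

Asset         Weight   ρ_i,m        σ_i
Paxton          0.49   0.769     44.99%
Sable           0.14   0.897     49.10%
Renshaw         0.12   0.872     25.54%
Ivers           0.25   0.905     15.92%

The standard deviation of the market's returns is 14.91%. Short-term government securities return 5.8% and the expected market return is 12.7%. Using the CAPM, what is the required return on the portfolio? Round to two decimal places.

19.40%

β_Paxton = 0.769 × 44.99% / 14.91% = 2.3204
β_Sable = 0.897 × 49.10% / 14.91% = 2.9539
β_Renshaw = 0.872 × 25.54% / 14.91% = 1.4937
β_Ivers = 0.905 × 15.92% / 14.91% = 0.9663
β_P = Σ w_i β_i = 0.49×2.3204 + 0.14×2.9539 + 0.12×1.4937 + 0.25×0.9663 = 1.9714
MRP = 12.7% − 5.8% = 6.90%
E(R_P) = R_f + β_P × MRP = 5.8% + 1.9714 × 6.9% = 19.40%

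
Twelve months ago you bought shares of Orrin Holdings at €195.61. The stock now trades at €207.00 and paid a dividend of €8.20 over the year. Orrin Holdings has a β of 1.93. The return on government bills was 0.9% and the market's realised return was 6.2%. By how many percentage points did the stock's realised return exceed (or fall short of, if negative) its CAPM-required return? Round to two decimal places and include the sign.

-1.11%

Realised HPR = (P1 + D1 − P0) / P0 = (207.00 + 8.20 − 195.61) / 195.61 = 19.59 / 195.61 = 10.0148%
MRP = 6.2% − 0.9% = 5.30%
CAPM required = R_f + β·MRP = 0.9% + 1.93 × 5.3% = 11.1290%
α = realised − required = 10.0148% − 11.1290% = -1.11%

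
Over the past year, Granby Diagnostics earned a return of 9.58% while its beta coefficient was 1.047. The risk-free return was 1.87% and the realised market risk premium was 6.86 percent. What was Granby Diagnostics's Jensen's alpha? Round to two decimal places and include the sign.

CAPM benchmark = R_f + β(R_m − R_f) = 1.87% + 1.047 × 6.86% = 9.05242%
α = actual − benchmark = 9.58% − 9.05242% = +0.53%

+0.53%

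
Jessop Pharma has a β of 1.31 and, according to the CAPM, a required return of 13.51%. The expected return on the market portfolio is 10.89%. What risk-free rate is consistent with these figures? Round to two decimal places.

2.44%

E(R) = R_f + β(E(R_m) − R_f) = R_f(1 − β) + β·E(R_m)
13.51% = R_f × (1 − 1.31) + 1.31 × 10.89%
13.51% = R_f × -0.31 + 14.2659%
R_f = (13.51% − 14.2659%) / -0.31 = 2.44%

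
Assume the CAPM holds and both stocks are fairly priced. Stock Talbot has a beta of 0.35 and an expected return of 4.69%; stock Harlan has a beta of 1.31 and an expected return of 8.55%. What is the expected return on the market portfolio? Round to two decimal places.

7.30%

Both satisfy E(R) = R_f + β·MRP, so the slope of the SML is
MRP = (8.55% − 4.69%) / (1.31 − 0.35) = 3.86% / 0.96 = 4.0208%
R_f = E(R_Talbot) − β_Talbot·MRP = 4.69% − 0.35 × 4.0208% = 3.2827%
E(R_m) = R_f + MRP = 3.2827% + 4.0208% = 7.30%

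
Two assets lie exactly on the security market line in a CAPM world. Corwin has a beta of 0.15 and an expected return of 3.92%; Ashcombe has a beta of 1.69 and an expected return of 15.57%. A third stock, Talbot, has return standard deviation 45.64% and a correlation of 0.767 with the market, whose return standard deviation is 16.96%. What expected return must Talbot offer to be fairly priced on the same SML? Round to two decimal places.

MRP = (15.57% − 3.92%) / (1.69 − 0.15) = 7.5649%
R_f = 3.92% − 0.15 × 7.5649% = 2.7853%
β_Talbot = ρ·σ_i/σ_m = 0.767 × 45.64 / 16.96 = 2.0640
E(R_Talbot) = R_f + β × MRP = 2.7853% + 2.0640 × 7.5649% = 18.40%

18.40%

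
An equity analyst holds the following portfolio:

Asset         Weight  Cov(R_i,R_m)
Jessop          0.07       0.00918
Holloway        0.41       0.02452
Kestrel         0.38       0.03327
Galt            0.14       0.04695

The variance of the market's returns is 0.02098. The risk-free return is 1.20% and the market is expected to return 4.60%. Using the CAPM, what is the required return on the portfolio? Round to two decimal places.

6.05%

β_Jessop = 0.00918 / 0.02098 = 0.4376
β_Holloway = 0.02452 / 0.02098 = 1.1687
β_Kestrel = 0.03327 / 0.02098 = 1.5858
β_Galt = 0.04695 / 0.02098 = 2.2378
β_P = Σ w_i β_i = 0.07×0.4376 + 0.41×1.1687 + 0.38×1.5858 + 0.14×2.2378 = 1.4257
MRP = 4.60% − 1.20% = 3.40%
E(R_P) = R_f + β_P × MRP = 1.20% + 1.4257 × 3.40% = 6.05%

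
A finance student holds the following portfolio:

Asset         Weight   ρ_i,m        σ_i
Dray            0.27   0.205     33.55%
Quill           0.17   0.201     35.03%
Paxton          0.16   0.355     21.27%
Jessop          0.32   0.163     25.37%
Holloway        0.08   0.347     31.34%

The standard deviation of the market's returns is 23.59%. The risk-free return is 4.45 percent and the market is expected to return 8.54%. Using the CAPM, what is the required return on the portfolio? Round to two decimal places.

5.57%

β_Dray = 0.205 × 33.55% / 23.59% = 0.2916
β_Quill = 0.201 × 35.03% / 23.59% = 0.2985
β_Paxton = 0.355 × 21.27% / 23.59% = 0.3201
β_Jessop = 0.163 × 25.37% / 23.59% = 0.1753
β_Holloway = 0.347 × 31.34% / 23.59% = 0.4610
β_P = Σ w_i β_i = 0.27×0.2916 + 0.17×0.2985 + 0.16×0.3201 + 0.32×0.1753 + 0.08×0.4610 = 0.2737
MRP = 8.54% − 4.45% = 4.09%
E(R_P) = R_f + β_P × MRP = 4.45% + 0.2737 × 4.09% = 5.57%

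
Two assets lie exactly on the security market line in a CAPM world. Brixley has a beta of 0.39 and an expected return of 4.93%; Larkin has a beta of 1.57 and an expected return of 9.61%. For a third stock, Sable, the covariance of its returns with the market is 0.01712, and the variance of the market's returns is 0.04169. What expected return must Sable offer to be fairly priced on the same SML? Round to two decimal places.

5.01%

MRP = (9.61% − 4.93%) / (1.57 − 0.39) = 3.9661%
R_f = 4.93% − 0.39 × 3.9661% = 3.3832%
β_Sable = Cov / Var(R_m) = 0.01712 / 0.04169 = 0.4107
E(R_Sable) = R_f + β × MRP = 3.3832% + 0.4107 × 3.9661% = 5.01%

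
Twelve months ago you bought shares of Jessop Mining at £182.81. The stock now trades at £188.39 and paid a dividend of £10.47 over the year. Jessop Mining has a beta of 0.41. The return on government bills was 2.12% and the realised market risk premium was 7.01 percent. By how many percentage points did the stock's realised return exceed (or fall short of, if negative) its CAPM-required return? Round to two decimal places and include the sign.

+3.79%

Realised HPR = (P1 + D1 − P0) / P0 = (188.39 + 10.47 − 182.81) / 182.81 = 16.05 / 182.81 = 8.7796%
CAPM required = R_f + β·MRP = 2.12% + 0.41 × 7.01% = 4.9941%
α = realised − required = 8.7796% − 4.9941% = +3.79%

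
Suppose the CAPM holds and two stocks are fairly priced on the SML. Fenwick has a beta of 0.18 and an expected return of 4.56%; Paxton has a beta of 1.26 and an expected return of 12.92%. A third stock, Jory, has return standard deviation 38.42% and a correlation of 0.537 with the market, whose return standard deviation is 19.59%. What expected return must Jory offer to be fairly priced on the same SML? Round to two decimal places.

11.32%

MRP = (12.92% − 4.56%) / (1.26 − 0.18) = 7.7407%
R_f = 4.56% − 0.18 × 7.7407% = 3.1667%
β_Jory = ρ·σ_i/σ_m = 0.537 × 38.42 / 19.59 = 1.0532
E(R_Jory) = R_f + β × MRP = 3.1667% + 1.0532 × 7.7407% = 11.32%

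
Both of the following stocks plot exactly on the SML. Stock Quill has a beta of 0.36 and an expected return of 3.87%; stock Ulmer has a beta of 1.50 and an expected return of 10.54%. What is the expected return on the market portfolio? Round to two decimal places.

7.61%

Both satisfy E(R) = R_f + β·MRP, so the slope of the SML is
MRP = (10.54% − 3.87%) / (1.50 − 0.36) = 6.67% / 1.14 = 5.8509%
R_f = E(R_Quill) − β_Quill·MRP = 3.87% − 0.36 × 5.8509% = 1.7637%
E(R_m) = R_f + MRP = 1.7637% + 5.8509% = 7.61%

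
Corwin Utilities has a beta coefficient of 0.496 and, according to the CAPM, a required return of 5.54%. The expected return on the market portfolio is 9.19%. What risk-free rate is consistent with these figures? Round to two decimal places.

1.95%

E(R) = R_f + β(E(R_m) − R_f) = R_f(1 − β) + β·E(R_m)
5.54% = R_f × (1 − 0.496) + 0.496 × 9.19%
5.54% = R_f × 0.504 + 4.55824%
R_f = (5.54% − 4.55824%) / 0.504 = 1.95%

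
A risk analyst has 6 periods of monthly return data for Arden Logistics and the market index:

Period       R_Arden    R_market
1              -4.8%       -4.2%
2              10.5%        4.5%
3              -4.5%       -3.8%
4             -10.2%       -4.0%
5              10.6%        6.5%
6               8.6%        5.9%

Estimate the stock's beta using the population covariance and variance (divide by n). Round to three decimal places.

1.674

Mean R_i = (-4.8 + 10.5 − 4.5 − 10.2 + 10.6 + 8.6) / 6 = 1.7000%
Mean R_m = (-4.2 + 4.5 − 3.8 − 4.0 + 6.5 + 5.9) / 6 = 0.8167%
Σ(R_i − R̄_i)(R_m − R̄_m) = 236.6200  ⇒  Cov = 236.6200 / 6 = 39.4367
Σ(R_m − R̄_m)² = 141.3883  ⇒  Var(R_m) = 141.3883 / 6 = 23.5647
β = Cov / Var(R_m) = 39.4367 / 23.5647 = 1.6735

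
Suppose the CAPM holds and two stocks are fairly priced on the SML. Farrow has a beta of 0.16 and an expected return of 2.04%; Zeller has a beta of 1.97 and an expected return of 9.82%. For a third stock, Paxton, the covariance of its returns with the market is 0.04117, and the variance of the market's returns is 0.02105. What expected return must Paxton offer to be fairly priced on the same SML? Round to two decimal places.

MRP = (9.82% − 2.04%) / (1.97 − 0.16) = 4.2983%
R_f = 2.04% − 0.16 × 4.2983% = 1.3523%
β_Paxton = Cov / Var(R_m) = 0.04117 / 0.02105 = 1.9558
E(R_Paxton) = R_f + β × MRP = 1.3523% + 1.9558 × 4.2983% = 9.76%

9.76%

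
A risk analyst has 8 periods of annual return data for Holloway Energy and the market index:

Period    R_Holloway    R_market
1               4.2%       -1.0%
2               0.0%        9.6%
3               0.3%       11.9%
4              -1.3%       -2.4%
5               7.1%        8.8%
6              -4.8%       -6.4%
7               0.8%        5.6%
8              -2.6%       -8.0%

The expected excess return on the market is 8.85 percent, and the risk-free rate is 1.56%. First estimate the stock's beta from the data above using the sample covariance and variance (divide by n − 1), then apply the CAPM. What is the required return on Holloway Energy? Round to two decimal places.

Mean R_i = (4.2 + 0.0 + 0.3 − 1.3 + 7.1 − 4.8 + 0.8 − 2.6) / 8 = 0.4625%
Mean R_m = (-1.0 + 9.6 + 11.9 − 2.4 + 8.8 − 6.4 + 5.6 − 8.0) / 8 = 2.2625%
Σ(R_i − R̄_i)(R_m − R̄_m) = 112.5988  ⇒  Cov = 112.5988 / 7 = 16.0855
Σ(R_m − R̄_m)² = 413.3388  ⇒  Var(R_m) = 413.3388 / 7 = 59.0484
β = Cov / Var(R_m) = 16.0855 / 59.0484 = 0.2724
E(R) = R_f + β × MRP = 1.56% + 0.2724 × 8.85% = 3.97%

3.97%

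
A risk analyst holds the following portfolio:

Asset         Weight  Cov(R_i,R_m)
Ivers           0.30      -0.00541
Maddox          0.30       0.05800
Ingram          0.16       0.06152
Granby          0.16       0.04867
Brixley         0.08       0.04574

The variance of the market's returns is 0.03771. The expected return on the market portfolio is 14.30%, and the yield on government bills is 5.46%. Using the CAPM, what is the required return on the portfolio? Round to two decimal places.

14.15%

β_Ivers = -0.00541 / 0.03771 = -0.1435
β_Maddox = 0.05800 / 0.03771 = 1.5381
β_Ingram = 0.06152 / 0.03771 = 1.6314
β_Granby = 0.04867 / 0.03771 = 1.2906
β_Brixley = 0.04574 / 0.03771 = 1.2129
β_P = Σ w_i β_i = 0.30×-0.1435 + 0.30×1.5381 + 0.16×1.6314 + 0.16×1.2906 + 0.08×1.2129 = 0.9829
MRP = 14.30% − 5.46% = 8.84%
E(R_P) = R_f + β_P × MRP = 5.46% + 0.9829 × 8.84% = 14.15%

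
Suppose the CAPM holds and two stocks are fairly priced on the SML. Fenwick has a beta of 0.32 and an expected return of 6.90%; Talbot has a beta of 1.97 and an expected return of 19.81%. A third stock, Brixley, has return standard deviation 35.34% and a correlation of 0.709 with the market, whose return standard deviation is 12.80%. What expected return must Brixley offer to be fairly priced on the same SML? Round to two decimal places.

19.71%

MRP = (19.81% − 6.90%) / (1.97 − 0.32) = 7.8242%
R_f = 6.90% − 0.32 × 7.8242% = 4.3963%
β_Brixley = ρ·σ_i/σ_m = 0.709 × 35.34 / 12.80 = 1.9575
E(R_Brixley) = R_f + β × MRP = 4.3963% + 1.9575 × 7.8242% = 19.71%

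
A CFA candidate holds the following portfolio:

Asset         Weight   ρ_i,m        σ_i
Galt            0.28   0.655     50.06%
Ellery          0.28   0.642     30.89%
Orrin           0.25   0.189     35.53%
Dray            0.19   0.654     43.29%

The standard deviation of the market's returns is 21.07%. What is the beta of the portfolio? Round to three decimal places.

1.034

β_Galt = 0.655 × 50.06% / 21.07% = 1.5562
β_Ellery = 0.642 × 30.89% / 21.07% = 0.9412
β_Orrin = 0.189 × 35.53% / 21.07% = 0.3187
β_Dray = 0.654 × 43.29% / 21.07% = 1.3437
β_P = Σ w_i β_i = 0.28×1.5562 + 0.28×0.9412 + 0.25×0.3187 + 0.19×1.3437 = 1.0343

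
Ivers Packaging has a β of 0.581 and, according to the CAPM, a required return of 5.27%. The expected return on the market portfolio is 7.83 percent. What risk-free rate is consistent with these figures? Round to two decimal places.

E(R) = R_f + β(E(R_m) − R_f) = R_f(1 − β) + β·E(R_m)
5.27% = R_f × (1 − 0.581) + 0.581 × 7.83%
5.27% = R_f × 0.419 + 4.54923%
R_f = (5.27% − 4.54923%) / 0.419 = 1.72%

1.72%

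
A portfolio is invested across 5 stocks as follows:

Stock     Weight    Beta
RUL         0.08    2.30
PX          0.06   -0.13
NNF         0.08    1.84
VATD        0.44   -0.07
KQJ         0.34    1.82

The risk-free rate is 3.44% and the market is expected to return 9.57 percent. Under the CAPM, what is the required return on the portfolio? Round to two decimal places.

9.03%

β_P = Σ w_i β_i = 0.08×2.30 + 0.06×-0.13 + 0.08×1.84 + 0.44×-0.07 + 0.34×1.82 = 0.9114
MRP = 9.57% − 3.44% = 6.13%
E(R_P) = R_f + β_P × MRP = 3.44% + 0.9114 × 6.13% = 9.03%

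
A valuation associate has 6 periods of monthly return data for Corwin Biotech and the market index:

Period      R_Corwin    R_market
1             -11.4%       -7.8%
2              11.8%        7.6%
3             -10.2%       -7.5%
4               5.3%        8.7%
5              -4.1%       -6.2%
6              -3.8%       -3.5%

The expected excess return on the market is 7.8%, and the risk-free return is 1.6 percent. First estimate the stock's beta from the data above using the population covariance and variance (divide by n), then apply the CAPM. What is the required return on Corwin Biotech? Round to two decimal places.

10.30%

Mean R_i = (-11.4 + 11.8 − 10.2 + 5.3 − 4.1 − 3.8) / 6 = -2.0667%
Mean R_m = (-7.8 + 7.6 − 7.5 + 8.7 − 6.2 − 3.5) / 6 = -1.4500%
Σ(R_i − R̄_i)(R_m − R̄_m) = 321.9500  ⇒  Cov = 321.9500 / 6 = 53.6583
Σ(R_m − R̄_m)² = 288.6150  ⇒  Var(R_m) = 288.6150 / 6 = 48.1025
β = Cov / Var(R_m) = 53.6583 / 48.1025 = 1.1155
E(R) = R_f + β × MRP = 1.6% + 1.1155 × 7.8% = 10.30%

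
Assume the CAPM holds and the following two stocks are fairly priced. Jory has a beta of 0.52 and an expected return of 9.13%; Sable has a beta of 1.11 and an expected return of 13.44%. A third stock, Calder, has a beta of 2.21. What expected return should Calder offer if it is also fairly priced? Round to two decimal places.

21.48%

MRP (SML slope) = (13.44% − 9.13%) / (1.11 − 0.52) = 4.31% / 0.59 = 7.3051%
R_f (intercept) = 9.13% − 0.52 × 7.3051% = 5.3313%
E(R_Calder) = R_f + β × MRP = 5.3313% + 2.21 × 7.3051% = 21.48%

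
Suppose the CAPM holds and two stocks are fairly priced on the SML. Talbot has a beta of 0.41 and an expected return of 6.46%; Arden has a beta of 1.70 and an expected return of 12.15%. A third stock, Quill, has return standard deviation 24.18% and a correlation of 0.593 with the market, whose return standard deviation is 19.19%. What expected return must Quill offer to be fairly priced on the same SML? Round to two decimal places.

MRP = (12.15% − 6.46%) / (1.70 − 0.41) = 4.4109%
R_f = 6.46% − 0.41 × 4.4109% = 4.6515%
β_Quill = ρ·σ_i/σ_m = 0.593 × 24.18 / 19.19 = 0.7472
E(R_Quill) = R_f + β × MRP = 4.6515% + 0.7472 × 4.4109% = 7.95%

7.95%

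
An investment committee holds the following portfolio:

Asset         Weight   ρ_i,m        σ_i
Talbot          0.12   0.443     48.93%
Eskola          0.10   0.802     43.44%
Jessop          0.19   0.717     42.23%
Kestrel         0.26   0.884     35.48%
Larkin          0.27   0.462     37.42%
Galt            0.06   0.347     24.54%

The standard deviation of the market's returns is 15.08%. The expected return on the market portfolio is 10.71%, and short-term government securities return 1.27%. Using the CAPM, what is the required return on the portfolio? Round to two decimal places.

β_Talbot = 0.443 × 48.93% / 15.08% = 1.4374
β_Eskola = 0.802 × 43.44% / 15.08% = 2.3103
β_Jessop = 0.717 × 42.23% / 15.08% = 2.0079
β_Kestrel = 0.884 × 35.48% / 15.08% = 2.0799
β_Larkin = 0.462 × 37.42% / 15.08% = 1.1464
β_Galt = 0.347 × 24.54% / 15.08% = 0.5647
β_P = Σ w_i β_i = 0.12×1.4374 + 0.10×2.3103 + 0.19×2.0079 + 0.26×2.0799 + 0.27×1.1464 + 0.06×0.5647 = 1.6692
MRP = 10.71% − 1.27% = 9.44%
E(R_P) = R_f + β_P × MRP = 1.27% + 1.6692 × 9.44% = 17.03%

17.03%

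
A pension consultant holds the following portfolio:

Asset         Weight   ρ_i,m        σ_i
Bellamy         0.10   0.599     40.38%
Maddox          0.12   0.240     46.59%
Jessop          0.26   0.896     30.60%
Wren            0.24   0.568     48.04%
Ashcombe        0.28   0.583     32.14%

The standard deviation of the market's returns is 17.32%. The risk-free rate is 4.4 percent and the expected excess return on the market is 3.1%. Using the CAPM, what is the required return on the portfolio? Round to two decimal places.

β_Bellamy = 0.599 × 40.38% / 17.32% = 1.3965
β_Maddox = 0.240 × 46.59% / 17.32% = 0.6456
β_Jessop = 0.896 × 30.60% / 17.32% = 1.5830
β_Wren = 0.568 × 48.04% / 17.32% = 1.5754
β_Ashcombe = 0.583 × 32.14% / 17.32% = 1.0818
β_P = Σ w_i β_i = 0.10×1.3965 + 0.12×0.6456 + 0.26×1.5830 + 0.24×1.5754 + 0.28×1.0818 = 1.3097
E(R_P) = R_f + β_P × MRP = 4.4% + 1.3097 × 3.1% = 8.46%

8.46%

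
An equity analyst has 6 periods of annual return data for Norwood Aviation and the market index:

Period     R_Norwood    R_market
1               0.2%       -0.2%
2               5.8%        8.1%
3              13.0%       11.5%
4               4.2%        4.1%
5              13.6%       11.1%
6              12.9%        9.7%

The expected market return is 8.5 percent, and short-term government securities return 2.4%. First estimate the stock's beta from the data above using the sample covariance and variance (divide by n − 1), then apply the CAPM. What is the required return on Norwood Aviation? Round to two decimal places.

9.54%

Mean R_i = (0.2 + 5.8 + 13.0 + 4.2 + 13.6 + 12.9) / 6 = 8.2833%
Mean R_m = (-0.2 + 8.1 + 11.5 + 4.1 + 11.1 + 9.7) / 6 = 7.3833%
Σ(R_i − R̄_i)(R_m − R̄_m) = 122.7983  ⇒  Cov = 122.7983 / 5 = 24.5597
Σ(R_m − R̄_m)² = 104.9283  ⇒  Var(R_m) = 104.9283 / 5 = 20.9857
β = Cov / Var(R_m) = 24.5597 / 20.9857 = 1.1703
MRP = 8.5% − 2.4% = 6.10%
E(R) = R_f + β × MRP = 2.4% + 1.1703 × 6.1% = 9.54%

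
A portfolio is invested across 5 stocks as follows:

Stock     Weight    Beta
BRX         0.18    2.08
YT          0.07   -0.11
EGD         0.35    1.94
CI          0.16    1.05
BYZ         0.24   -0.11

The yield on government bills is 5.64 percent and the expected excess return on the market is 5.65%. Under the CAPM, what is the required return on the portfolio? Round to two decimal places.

12.35%

β_P = Σ w_i β_i = 0.18×2.08 + 0.07×-0.11 + 0.35×1.94 + 0.16×1.05 + 0.24×-0.11 = 1.1873
E(R_P) = R_f + β_P × MRP = 5.64% + 1.1873 × 5.65% = 12.35%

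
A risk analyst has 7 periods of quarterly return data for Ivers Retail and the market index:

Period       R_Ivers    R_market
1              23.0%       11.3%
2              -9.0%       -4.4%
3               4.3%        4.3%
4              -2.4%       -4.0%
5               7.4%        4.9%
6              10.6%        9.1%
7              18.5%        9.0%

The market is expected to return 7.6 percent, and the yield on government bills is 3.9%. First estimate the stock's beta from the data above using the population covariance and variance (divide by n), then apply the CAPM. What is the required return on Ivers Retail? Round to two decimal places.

Mean R_i = (23.0 − 9.0 + 4.3 − 2.4 + 7.4 + 10.6 + 18.5) / 7 = 7.4857%
Mean R_m = (11.3 − 4.4 + 4.3 − 4.0 + 4.9 + 9.1 + 9.0) / 7 = 4.3143%
Σ(R_i − R̄_i)(R_m − R̄_m) = 400.7414  ⇒  Cov = 400.7414 / 7 = 57.2488
Σ(R_m − R̄_m)² = 239.0686  ⇒  Var(R_m) = 239.0686 / 7 = 34.1527
β = Cov / Var(R_m) = 57.2488 / 34.1527 = 1.6763
MRP = 7.6% − 3.9% = 3.70%
E(R) = R_f + β × MRP = 3.9% + 1.6763 × 3.7% = 10.10%

10.10%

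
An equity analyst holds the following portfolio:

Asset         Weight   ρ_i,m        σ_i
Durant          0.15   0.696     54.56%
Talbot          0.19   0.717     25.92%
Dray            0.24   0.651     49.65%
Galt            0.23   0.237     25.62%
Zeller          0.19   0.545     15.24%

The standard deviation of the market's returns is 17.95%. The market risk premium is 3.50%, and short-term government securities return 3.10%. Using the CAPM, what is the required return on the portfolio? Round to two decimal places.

β_Durant = 0.696 × 54.56% / 17.95% = 2.1155
β_Talbot = 0.717 × 25.92% / 17.95% = 1.0354
β_Dray = 0.651 × 49.65% / 17.95% = 1.8007
β_Galt = 0.237 × 25.62% / 17.95% = 0.3383
β_Zeller = 0.545 × 15.24% / 17.95% = 0.4627
β_P = Σ w_i β_i = 0.15×2.1155 + 0.19×1.0354 + 0.24×1.8007 + 0.23×0.3383 + 0.19×0.4627 = 1.1119
E(R_P) = R_f + β_P × MRP = 3.10% + 1.1119 × 3.50% = 6.99%

6.99%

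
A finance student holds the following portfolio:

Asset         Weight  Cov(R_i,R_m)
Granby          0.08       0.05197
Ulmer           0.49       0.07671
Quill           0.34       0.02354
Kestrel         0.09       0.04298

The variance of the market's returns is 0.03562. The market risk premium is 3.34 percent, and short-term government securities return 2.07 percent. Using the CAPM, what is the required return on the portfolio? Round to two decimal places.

7.10%

β_Granby = 0.05197 / 0.03562 = 1.4590
β_Ulmer = 0.07671 / 0.03562 = 2.1536
β_Quill = 0.02354 / 0.03562 = 0.6609
β_Kestrel = 0.04298 / 0.03562 = 1.2066
β_P = Σ w_i β_i = 0.08×1.4590 + 0.49×2.1536 + 0.34×0.6609 + 0.09×1.2066 = 1.5053
E(R_P) = R_f + β_P × MRP = 2.07% + 1.5053 × 3.34% = 7.10%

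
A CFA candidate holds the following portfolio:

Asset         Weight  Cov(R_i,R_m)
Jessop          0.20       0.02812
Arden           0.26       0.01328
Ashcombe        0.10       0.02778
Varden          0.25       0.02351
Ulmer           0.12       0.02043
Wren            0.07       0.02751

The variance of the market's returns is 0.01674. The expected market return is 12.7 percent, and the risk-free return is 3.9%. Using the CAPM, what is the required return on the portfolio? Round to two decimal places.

β_Jessop = 0.02812 / 0.01674 = 1.6798
β_Arden = 0.01328 / 0.01674 = 0.7933
β_Ashcombe = 0.02778 / 0.01674 = 1.6595
β_Varden = 0.02351 / 0.01674 = 1.4044
β_Ulmer = 0.02043 / 0.01674 = 1.2204
β_Wren = 0.02751 / 0.01674 = 1.6434
β_P = Σ w_i β_i = 0.20×1.6798 + 0.26×0.7933 + 0.10×1.6595 + 0.25×1.4044 + 0.12×1.2204 + 0.07×1.6434 = 1.3208
MRP = 12.7% − 3.9% = 8.80%
E(R_P) = R_f + β_P × MRP = 3.9% + 1.3208 × 8.8% = 15.52%

15.52%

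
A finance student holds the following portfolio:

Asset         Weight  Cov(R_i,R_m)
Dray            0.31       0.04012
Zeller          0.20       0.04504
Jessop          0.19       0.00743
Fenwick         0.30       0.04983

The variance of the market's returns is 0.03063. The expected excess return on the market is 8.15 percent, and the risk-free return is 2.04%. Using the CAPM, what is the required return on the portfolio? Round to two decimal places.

β_Dray = 0.04012 / 0.03063 = 1.3098
β_Zeller = 0.04504 / 0.03063 = 1.4705
β_Jessop = 0.00743 / 0.03063 = 0.2426
β_Fenwick = 0.04983 / 0.03063 = 1.6268
β_P = Σ w_i β_i = 0.31×1.3098 + 0.20×1.4705 + 0.19×0.2426 + 0.30×1.6268 = 1.2343
E(R_P) = R_f + β_P × MRP = 2.04% + 1.2343 × 8.15% = 12.10%

12.10%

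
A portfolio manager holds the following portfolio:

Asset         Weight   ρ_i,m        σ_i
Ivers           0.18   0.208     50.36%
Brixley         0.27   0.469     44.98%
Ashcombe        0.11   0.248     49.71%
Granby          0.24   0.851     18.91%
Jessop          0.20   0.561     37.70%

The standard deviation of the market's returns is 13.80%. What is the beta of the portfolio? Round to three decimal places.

β_Ivers = 0.208 × 50.36% / 13.80% = 0.7590
β_Brixley = 0.469 × 44.98% / 13.80% = 1.5287
β_Ashcombe = 0.248 × 49.71% / 13.80% = 0.8933
β_Granby = 0.851 × 18.91% / 13.80% = 1.1661
β_Jessop = 0.561 × 37.70% / 13.80% = 1.5326
β_P = Σ w_i β_i = 0.18×0.7590 + 0.27×1.5287 + 0.11×0.8933 + 0.24×1.1661 + 0.20×1.5326 = 1.2340

1.234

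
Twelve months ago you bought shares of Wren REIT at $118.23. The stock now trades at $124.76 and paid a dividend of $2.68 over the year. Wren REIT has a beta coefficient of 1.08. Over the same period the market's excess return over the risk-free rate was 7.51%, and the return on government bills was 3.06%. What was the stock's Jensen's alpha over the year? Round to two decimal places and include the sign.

-3.38%

Realised HPR = (P1 + D1 − P0) / P0 = (124.76 + 2.68 − 118.23) / 118.23 = 9.21 / 118.23 = 7.7899%
CAPM required = R_f + β·MRP = 3.06% + 1.08 × 7.51% = 11.1708%
α = realised − required = 7.7899% − 11.1708% = -3.38%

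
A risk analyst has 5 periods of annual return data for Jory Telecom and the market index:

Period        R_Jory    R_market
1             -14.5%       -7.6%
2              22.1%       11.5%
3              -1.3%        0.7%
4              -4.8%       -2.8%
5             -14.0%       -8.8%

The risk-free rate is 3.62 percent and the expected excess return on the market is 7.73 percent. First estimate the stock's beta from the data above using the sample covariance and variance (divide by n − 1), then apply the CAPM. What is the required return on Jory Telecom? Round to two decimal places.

Mean R_i = (-14.5 + 22.1 − 1.3 − 4.8 − 14.0) / 5 = -2.5000%
Mean R_m = (-7.6 + 11.5 + 0.7 − 2.8 − 8.8) / 5 = -1.4000%
Σ(R_i − R̄_i)(R_m − R̄_m) = 482.5800  ⇒  Cov = 482.5800 / 4 = 120.6450
Σ(R_m − R̄_m)² = 265.9800  ⇒  Var(R_m) = 265.9800 / 4 = 66.4950
β = Cov / Var(R_m) = 120.6450 / 66.4950 = 1.8143
E(R) = R_f + β × MRP = 3.62% + 1.8143 × 7.73% = 17.64%

17.64%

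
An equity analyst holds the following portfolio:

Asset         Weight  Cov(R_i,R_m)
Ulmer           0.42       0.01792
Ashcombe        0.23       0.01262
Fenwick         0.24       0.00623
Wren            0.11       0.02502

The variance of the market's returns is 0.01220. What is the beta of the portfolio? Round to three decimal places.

1.203

β_Ulmer = 0.01792 / 0.01220 = 1.4689
β_Ashcombe = 0.01262 / 0.01220 = 1.0344
β_Fenwick = 0.00623 / 0.01220 = 0.5107
β_Wren = 0.02502 / 0.01220 = 2.0508
β_P = Σ w_i β_i = 0.42×1.4689 + 0.23×1.0344 + 0.24×0.5107 + 0.11×2.0508 = 1.2030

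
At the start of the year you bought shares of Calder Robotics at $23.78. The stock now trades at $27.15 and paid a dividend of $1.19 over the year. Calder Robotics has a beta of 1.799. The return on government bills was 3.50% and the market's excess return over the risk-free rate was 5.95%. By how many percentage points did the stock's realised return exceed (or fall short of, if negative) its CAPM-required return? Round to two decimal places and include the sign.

+4.97%

Realised HPR = (P1 + D1 − P0) / P0 = (27.15 + 1.19 − 23.78) / 23.78 = 4.56 / 23.78 = 19.1758%
CAPM required = R_f + β·MRP = 3.50% + 1.799 × 5.95% = 14.20405%
α = realised − required = 19.1758% − 14.20405% = +4.97%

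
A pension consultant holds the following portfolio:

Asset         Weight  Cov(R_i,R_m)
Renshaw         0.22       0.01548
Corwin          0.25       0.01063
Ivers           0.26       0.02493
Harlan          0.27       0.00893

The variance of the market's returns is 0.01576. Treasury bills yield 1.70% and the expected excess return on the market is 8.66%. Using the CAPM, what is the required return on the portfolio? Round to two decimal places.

β_Renshaw = 0.01548 / 0.01576 = 0.9822
β_Corwin = 0.01063 / 0.01576 = 0.6745
β_Ivers = 0.02493 / 0.01576 = 1.5819
β_Harlan = 0.00893 / 0.01576 = 0.5666
β_P = Σ w_i β_i = 0.22×0.9822 + 0.25×0.6745 + 0.26×1.5819 + 0.27×0.5666 = 0.9490
E(R_P) = R_f + β_P × MRP = 1.70% + 0.9490 × 8.66% = 9.92%

9.92%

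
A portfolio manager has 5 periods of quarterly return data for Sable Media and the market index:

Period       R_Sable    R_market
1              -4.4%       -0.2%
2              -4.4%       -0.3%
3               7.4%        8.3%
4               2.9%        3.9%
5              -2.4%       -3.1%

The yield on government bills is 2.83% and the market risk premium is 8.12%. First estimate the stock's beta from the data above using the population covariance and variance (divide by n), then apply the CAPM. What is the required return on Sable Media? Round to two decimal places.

11.45%

Mean R_i = (-4.4 − 4.4 + 7.4 + 2.9 − 2.4) / 5 = -0.1800%
Mean R_m = (-0.2 − 0.3 + 8.3 + 3.9 − 3.1) / 5 = 1.7200%
Σ(R_i − R̄_i)(R_m − R̄_m) = 83.9180  ⇒  Cov = 83.9180 / 5 = 16.7836
Σ(R_m − R̄_m)² = 79.0480  ⇒  Var(R_m) = 79.0480 / 5 = 15.8096
β = Cov / Var(R_m) = 16.7836 / 15.8096 = 1.0616
E(R) = R_f + β × MRP = 2.83% + 1.0616 × 8.12% = 11.45%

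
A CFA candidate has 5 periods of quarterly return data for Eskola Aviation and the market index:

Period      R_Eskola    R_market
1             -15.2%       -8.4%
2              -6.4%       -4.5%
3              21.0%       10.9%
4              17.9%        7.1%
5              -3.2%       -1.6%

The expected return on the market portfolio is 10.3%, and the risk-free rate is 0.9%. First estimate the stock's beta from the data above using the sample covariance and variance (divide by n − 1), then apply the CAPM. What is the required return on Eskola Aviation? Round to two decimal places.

19.25%

Mean R_i = (-15.2 − 6.4 + 21.0 + 17.9 − 3.2) / 5 = 2.8200%
Mean R_m = (-8.4 − 4.5 + 10.9 + 7.1 − 1.6) / 5 = 0.7000%
Σ(R_i − R̄_i)(R_m − R̄_m) = 507.7200  ⇒  Cov = 507.7200 / 4 = 126.9300
Σ(R_m − R̄_m)² = 260.1400  ⇒  Var(R_m) = 260.1400 / 4 = 65.0350
β = Cov / Var(R_m) = 126.9300 / 65.0350 = 1.9517
MRP = 10.3% − 0.9% = 9.40%
E(R) = R_f + β × MRP = 0.9% + 1.9517 × 9.4% = 19.25%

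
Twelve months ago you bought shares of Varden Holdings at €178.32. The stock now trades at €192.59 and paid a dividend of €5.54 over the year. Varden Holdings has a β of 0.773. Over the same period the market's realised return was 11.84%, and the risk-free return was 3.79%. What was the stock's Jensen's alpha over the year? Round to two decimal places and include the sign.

+1.10%

Realised HPR = (P1 + D1 − P0) / P0 = (192.59 + 5.54 − 178.32) / 178.32 = 19.81 / 178.32 = 11.1092%
MRP = 11.84% − 3.79% = 8.05%
CAPM required = R_f + β·MRP = 3.79% + 0.773 × 8.05% = 10.01265%
α = realised − required = 11.1092% − 10.01265% = +1.10%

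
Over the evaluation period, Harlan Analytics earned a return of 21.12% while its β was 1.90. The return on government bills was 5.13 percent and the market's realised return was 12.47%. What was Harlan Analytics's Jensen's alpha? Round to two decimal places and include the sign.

Market excess return = 12.47% − 5.13% = 7.34%
CAPM benchmark = R_f + β(R_m − R_f) = 5.13% + 1.90 × 7.34% = 19.0760%
α = actual − benchmark = 21.12% − 19.0760% = +2.04%

+2.04%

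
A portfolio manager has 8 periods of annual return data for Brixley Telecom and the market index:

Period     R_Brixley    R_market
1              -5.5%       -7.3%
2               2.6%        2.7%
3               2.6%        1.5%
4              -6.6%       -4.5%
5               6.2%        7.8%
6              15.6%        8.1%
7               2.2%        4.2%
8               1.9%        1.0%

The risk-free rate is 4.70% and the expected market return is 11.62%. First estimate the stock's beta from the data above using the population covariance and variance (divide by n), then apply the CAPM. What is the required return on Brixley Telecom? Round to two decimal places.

Mean R_i = (-5.5 + 2.6 + 2.6 − 6.6 + 6.2 + 15.6 + 2.2 + 1.9) / 8 = 2.3750%
Mean R_m = (-7.3 + 2.7 + 1.5 − 4.5 + 7.8 + 8.1 + 4.2 + 1.0) / 8 = 1.6875%
Σ(R_i − R̄_i)(R_m − R̄_m) = 234.5675  ⇒  Cov = 234.5675 / 8 = 29.3209
Σ(R_m − R̄_m)² = 205.3888  ⇒  Var(R_m) = 205.3888 / 8 = 25.6736
β = Cov / Var(R_m) = 29.3209 / 25.6736 = 1.1421
MRP = 11.62% − 4.70% = 6.92%
E(R) = R_f + β × MRP = 4.70% + 1.1421 × 6.92% = 12.60%

12.60%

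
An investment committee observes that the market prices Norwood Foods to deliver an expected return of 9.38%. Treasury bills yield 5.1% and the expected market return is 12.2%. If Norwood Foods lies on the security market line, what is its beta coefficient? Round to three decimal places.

0.603

MRP = 12.2% − 5.1% = 7.10%
β = (E(R) − R_f) / MRP = (9.38% − 5.1%) / 7.1% = 4.28% / 7.1% = 0.603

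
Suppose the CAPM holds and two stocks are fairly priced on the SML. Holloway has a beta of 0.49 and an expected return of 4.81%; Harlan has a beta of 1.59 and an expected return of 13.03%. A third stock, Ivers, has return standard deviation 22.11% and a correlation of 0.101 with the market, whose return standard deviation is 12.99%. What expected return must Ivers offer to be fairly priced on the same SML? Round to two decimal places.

MRP = (13.03% − 4.81%) / (1.59 − 0.49) = 7.4727%
R_f = 4.81% − 0.49 × 7.4727% = 1.1484%
β_Ivers = ρ·σ_i/σ_m = 0.101 × 22.11 / 12.99 = 0.1719
E(R_Ivers) = R_f + β × MRP = 1.1484% + 0.1719 × 7.4727% = 2.43%

2.43%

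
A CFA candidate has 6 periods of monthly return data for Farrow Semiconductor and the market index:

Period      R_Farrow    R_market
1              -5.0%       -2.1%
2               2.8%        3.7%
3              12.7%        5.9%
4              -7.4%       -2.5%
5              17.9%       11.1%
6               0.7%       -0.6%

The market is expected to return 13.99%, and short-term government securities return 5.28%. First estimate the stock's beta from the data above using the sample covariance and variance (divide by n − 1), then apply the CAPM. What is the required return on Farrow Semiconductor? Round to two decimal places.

Mean R_i = (-5.0 + 2.8 + 12.7 − 7.4 + 17.9 + 0.7) / 6 = 3.6167%
Mean R_m = (-2.1 + 3.7 + 5.9 − 2.5 + 11.1 − 0.6) / 6 = 2.5833%
Σ(R_i − R̄_i)(R_m − R̄_m) = 256.5017  ⇒  Cov = 256.5017 / 5 = 51.3003
Σ(R_m − R̄_m)² = 142.6883  ⇒  Var(R_m) = 142.6883 / 5 = 28.5377
β = Cov / Var(R_m) = 51.3003 / 28.5377 = 1.7976
MRP = 13.99% − 5.28% = 8.71%
E(R) = R_f + β × MRP = 5.28% + 1.7976 × 8.71% = 20.94%

20.94%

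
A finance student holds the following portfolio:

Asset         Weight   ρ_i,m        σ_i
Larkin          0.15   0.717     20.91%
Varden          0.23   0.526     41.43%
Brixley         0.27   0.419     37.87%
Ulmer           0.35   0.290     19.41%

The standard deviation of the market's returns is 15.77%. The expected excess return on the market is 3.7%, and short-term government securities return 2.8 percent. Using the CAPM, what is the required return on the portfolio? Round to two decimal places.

5.97%

β_Larkin = 0.717 × 20.91% / 15.77% = 0.9507
β_Varden = 0.526 × 41.43% / 15.77% = 1.3819
β_Brixley = 0.419 × 37.87% / 15.77% = 1.0062
β_Ulmer = 0.290 × 19.41% / 15.77% = 0.3569
β_P = Σ w_i β_i = 0.15×0.9507 + 0.23×1.3819 + 0.27×1.0062 + 0.35×0.3569 = 0.8570
E(R_P) = R_f + β_P × MRP = 2.8% + 0.8570 × 3.7% = 5.97%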